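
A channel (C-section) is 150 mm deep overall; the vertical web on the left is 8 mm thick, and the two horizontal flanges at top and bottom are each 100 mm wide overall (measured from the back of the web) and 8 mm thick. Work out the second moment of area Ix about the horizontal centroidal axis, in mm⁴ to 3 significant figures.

Split into non-overlapping primitives; take the origin at the lower-left of the bounding box.
Web: 8 × 150, A = 1 200 mm², y = 75 mm, Ī = 2 250 000 mm⁴.
Top flange (beyond web): 92 × 8, A = 736 mm², y = 146 mm, Ī = 3925.3 mm⁴.
Bottom flange (beyond web): 92 × 8, A = 736 mm², y = 4 mm, Ī = 3925.3 mm⁴.
By symmetry the centroid is at mid-height, ȳ = 75 mm.
Transfer each piece to the horizontal centroidal axis using Ī + A·d² with d = y − 75:
  web: d = 0 mm → contributes +2 250 000 mm⁴
  top flange (beyond web): d = 71 mm → contributes +3 714 101 mm⁴
  bottom flange (beyond web): d = -71 mm → contributes +3 714 101 mm⁴
Total I = 9 678 203 mm⁴.

Ix ≈ 9.68 × 10⁶ mm⁴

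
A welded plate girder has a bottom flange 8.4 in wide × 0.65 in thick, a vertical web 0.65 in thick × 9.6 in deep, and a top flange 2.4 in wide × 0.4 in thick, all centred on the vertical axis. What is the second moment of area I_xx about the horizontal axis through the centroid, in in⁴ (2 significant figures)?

I_xx ≈ 170 in⁴

Split into non-overlapping primitives; take the origin at the lower-left of the bounding box.
Bottom plate: 8.4 × 0.65, A = 5.46 in², y = 0.325 in, Ī = 0.1922 in⁴.
Web plate: 0.65 × 9.6, A = 6.24 in², y = 5.45 in, Ī = 47.92 in⁴.
Top plate: 2.4 × 0.4, A = 0.96 in², y = 10.45 in, Ī = 0.0128 in⁴.
Centroid: ȳ = ΣA·y / ΣA = 3.619 in.
Transfer each piece to the horizontal axis through the centroid using Ī + A·d² with d = y − 3.619:
  bottom plate: d = -3.294 in → contributes +59.43 in⁴
  web plate: d = 1.831 in → contributes +68.85 in⁴
  top plate: d = 6.831 in → contributes +44.81 in⁴
Total I = 173.1 in⁴.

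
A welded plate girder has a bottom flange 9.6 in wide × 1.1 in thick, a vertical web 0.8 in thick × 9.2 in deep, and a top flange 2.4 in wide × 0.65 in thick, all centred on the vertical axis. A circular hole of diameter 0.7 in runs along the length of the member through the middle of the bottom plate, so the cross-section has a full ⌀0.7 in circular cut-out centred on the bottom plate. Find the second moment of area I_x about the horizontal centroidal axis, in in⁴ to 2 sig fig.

I_x ≈ 260 in⁴

Decompose the section into non-overlapping parts with the origin at the bottom-left of its bounding rectangle.
Bottom plate: 9.6 × 1.1, A = 10.56 in², y = 0.55 in, Ī = 1.065 in⁴.
Web plate: 0.8 × 9.2, A = 7.36 in², y = 5.7 in, Ī = 51.91 in⁴.
Top plate: 2.4 × 0.65, A = 1.56 in², y = 10.63 in, Ī = 0.05493 in⁴.
Hole (subtracted): ⌀0.7, A = 0.3848 in², y = 0.55 in, Ī = 0.01179 in⁴.
Centroid: ȳ = ΣA·y / ΣA = 3.358 in.
Transfer each piece to the horizontal centroidal axis using Ī + A·d² with d = y − 3.358:
  bottom plate: d = -2.808 in → contributes +84.33 in⁴
  web plate: d = 2.342 in → contributes +92.28 in⁴
  top plate: d = 7.267 in → contributes +82.44 in⁴
  hole: d = -2.808 in → contributes −3.046 in⁴
Total I = 256 in⁴.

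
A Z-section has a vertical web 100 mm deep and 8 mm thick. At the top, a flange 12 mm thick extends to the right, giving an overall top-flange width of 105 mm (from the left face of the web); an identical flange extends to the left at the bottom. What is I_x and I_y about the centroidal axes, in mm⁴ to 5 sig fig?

Treat the section as a set of non-overlapping primitives; coordinates are from the bounding-box lower-left.
Web: 8 × 100, A = 800 mm², y = 50 mm, Ī = 666666.7 mm⁴.
Top flange (beyond web): 97 × 12, A = 1 164 mm², y = 94 mm, Ī = 13 968 mm⁴.
Bottom flange (beyond web): 97 × 12, A = 1 164 mm², y = 6 mm, Ī = 13 968 mm⁴.
Centroid: ȳ = ΣA·y / ΣA = 50 mm.
Transfer each piece to the centroidal x-axis using Ī + A·d² with d = y − 50:
  web: d = 0 mm → contributes +666666.7 mm⁴
  top flange (beyond web): d = 44 mm → contributes +2 267 472 mm⁴
  bottom flange (beyond web): d = -44 mm → contributes +2 267 472 mm⁴
Total I = 5 201 611 mm⁴.
For the y-axis: x̄ = 101 mm.
Repeating about the centroidal y-axis gives I_y = 8 246 163 mm⁴.

I_x ≈ 5.2016 × 10⁶ mm⁴, I_y ≈ 8.2462 × 10⁶ mm⁴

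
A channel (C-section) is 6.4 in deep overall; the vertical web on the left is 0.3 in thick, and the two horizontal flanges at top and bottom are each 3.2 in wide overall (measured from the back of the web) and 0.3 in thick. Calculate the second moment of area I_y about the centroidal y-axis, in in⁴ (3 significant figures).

I_y ≈ 3.57 in⁴

Decompose the section into non-overlapping parts with the origin at the bottom-left of its bounding rectangle.
Web: 0.3 × 6.4, A = 1.92 in², x = 0.15 in, Ī = 0.0144 in⁴.
Top flange (beyond web): 2.9 × 0.3, A = 0.87 in², x = 1.75 in, Ī = 0.60973 in⁴.
Bottom flange (beyond web): 2.9 × 0.3, A = 0.87 in², x = 1.75 in, Ī = 0.60973 in⁴.
Centroid: x̄ = ΣA·x / ΣA = 0.91066 in.
Transfer each piece to the centroidal y-axis using Ī + A·d² with d = x − 0.91066:
  web: d = -0.76066 in → contributes +1.1253 in⁴
  top flange (beyond web): d = 0.83934 in → contributes +1.2226 in⁴
  bottom flange (beyond web): d = 0.83934 in → contributes +1.2226 in⁴
Total I = 3.5706 in⁴.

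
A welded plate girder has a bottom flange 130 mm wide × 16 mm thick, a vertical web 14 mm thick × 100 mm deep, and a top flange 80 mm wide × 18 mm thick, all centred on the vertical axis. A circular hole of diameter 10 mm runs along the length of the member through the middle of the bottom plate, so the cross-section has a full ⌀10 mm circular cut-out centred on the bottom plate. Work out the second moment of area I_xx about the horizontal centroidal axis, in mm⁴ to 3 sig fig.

Decompose the section into non-overlapping parts with the origin at the bottom-left of its bounding rectangle.
Bottom plate: 130 × 16, A = 2 080 mm², y = 8 mm, Ī = 44 373 mm⁴.
Web plate: 14 × 100, A = 1 400 mm², y = 66 mm, Ī = 1 166 667 mm⁴.
Top plate: 80 × 18, A = 1 440 mm², y = 125 mm, Ī = 38 880 mm⁴.
Hole (subtracted): ⌀10, A = 78.54 mm², y = 8 mm, Ī = 490.87 mm⁴.
Centroid: ȳ = ΣA·y / ΣA = 59.571 mm.
Transfer each piece to the horizontal centroidal axis using Ī + A·d² with d = y − 59.571:
  bottom plate: d = -51.571 mm → contributes +5 576 322 mm⁴
  web plate: d = 6.4288 mm → contributes +1 224 528 mm⁴
  top plate: d = 65.429 mm → contributes +6 203 413 mm⁴
  hole: d = -51.571 mm → contributes −209 375 mm⁴
Total I = 12 794 887 mm⁴.

I_xx ≈ 1.28 × 10⁷ mm⁴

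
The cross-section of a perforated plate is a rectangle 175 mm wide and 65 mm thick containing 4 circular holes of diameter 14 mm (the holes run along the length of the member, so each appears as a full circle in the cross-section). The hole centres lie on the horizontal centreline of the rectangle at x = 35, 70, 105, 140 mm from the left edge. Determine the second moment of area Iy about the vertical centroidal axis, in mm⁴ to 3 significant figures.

Split into non-overlapping primitives; take the origin at the lower-left of the bounding box.
Plate: 175 × 65, A = 11 375 mm², x = 87.5 mm, Ī = 29 029 948 mm⁴.
Hole 1 (subtracted): ⌀14, A = 153.94 mm², x = 35 mm, Ī = 1885.7 mm⁴.
Hole 2 (subtracted): ⌀14, A = 153.94 mm², x = 70 mm, Ī = 1885.7 mm⁴.
Hole 3 (subtracted): ⌀14, A = 153.94 mm², x = 105 mm, Ī = 1885.7 mm⁴.
Hole 4 (subtracted): ⌀14, A = 153.94 mm², x = 140 mm, Ī = 1885.7 mm⁴.
By symmetry the centroid is at mid-width, x̄ = 87.5 mm.
Transfer each piece to the vertical centroidal axis using Ī + A·d² with d = x − 87.5:
  plate: d = 0 mm → contributes +29 029 948 mm⁴
  hole 1: d = -52.5 mm → contributes −426 177 mm⁴
  hole 2: d = -17.5 mm → contributes −49 029 mm⁴
  hole 3: d = 17.5 mm → contributes −49 029 mm⁴
  hole 4: d = 52.5 mm → contributes −426 177 mm⁴
Total I = 28 079 534 mm⁴.

Iy ≈ 2.81 × 10⁷ mm⁴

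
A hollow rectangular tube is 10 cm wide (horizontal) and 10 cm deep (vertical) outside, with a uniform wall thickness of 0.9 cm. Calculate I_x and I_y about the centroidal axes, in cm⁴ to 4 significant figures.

Decompose the section into non-overlapping parts with the origin at the bottom-left of its bounding rectangle.
Outer rectangle: 10 × 10, A = 100 cm², y = 5 cm, Ī = 833.333 cm⁴.
Inner void (subtracted): 8.2 × 8.2, A = 67.24 cm², y = 5 cm, Ī = 376.768 cm⁴.
By symmetry the centroid is at mid-height, ȳ = 5 cm.
All pieces are centred on the centroidal x-axis, so I = ΣĪ (holes subtracted) = 456.565 cm⁴.
Repeating about the centroidal y-axis gives I_y = 456.565 cm⁴.

I_x ≈ 456.6 cm⁴, I_y ≈ 456.6 cm⁴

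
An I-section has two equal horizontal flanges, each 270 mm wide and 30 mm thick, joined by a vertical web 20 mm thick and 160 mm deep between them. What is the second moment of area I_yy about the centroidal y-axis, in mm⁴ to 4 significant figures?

I_yy ≈ 9.852 × 10⁷ mm⁴

Split into non-overlapping primitives; take the origin at the lower-left of the bounding box.
Bottom flange: 270 × 30, A = 8 100 mm², x = 135 mm, Ī = 49 207 500 mm⁴.
Web: 20 × 160, A = 3 200 mm², x = 135 mm, Ī = 106 667 mm⁴.
Top flange: 270 × 30, A = 8 100 mm², x = 135 mm, Ī = 49 207 500 mm⁴.
By symmetry the centroid is at mid-width, x̄ = 135 mm.
All pieces are centred on the centroidal y-axis, so I = ΣĪ = 98 521 667 mm⁴.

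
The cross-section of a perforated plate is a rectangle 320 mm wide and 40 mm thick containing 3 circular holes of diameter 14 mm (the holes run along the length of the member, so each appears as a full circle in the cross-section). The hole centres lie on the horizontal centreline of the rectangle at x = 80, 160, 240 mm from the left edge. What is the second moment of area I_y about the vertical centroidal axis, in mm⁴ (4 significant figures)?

I_y ≈ 1.073 × 10⁸ mm⁴

Break the section into simple shapes (no overlaps), measuring from the bottom-left corner of the bounding box.
Plate: 320 × 40, A = 12 800 mm², x = 160 mm, Ī = 109 226 667 mm⁴.
Hole 1 (subtracted): ⌀14, A = 153.938 mm², x = 80 mm, Ī = 1885.74 mm⁴.
Hole 2 (subtracted): ⌀14, A = 153.938 mm², x = 160 mm, Ī = 1885.74 mm⁴.
Hole 3 (subtracted): ⌀14, A = 153.938 mm², x = 240 mm, Ī = 1885.74 mm⁴.
By symmetry the centroid is at mid-width, x̄ = 160 mm.
Transfer each piece to the vertical centroidal axis using Ī + A·d² with d = x − 160:
  plate: d = 0 mm → contributes +109 226 667 mm⁴
  hole 1: d = -80 mm → contributes −987 089 mm⁴
  hole 2: d = 0 mm → contributes −1885.74 mm⁴
  hole 3: d = 80 mm → contributes −987 089 mm⁴
Total I = 107 250 603 mm⁴.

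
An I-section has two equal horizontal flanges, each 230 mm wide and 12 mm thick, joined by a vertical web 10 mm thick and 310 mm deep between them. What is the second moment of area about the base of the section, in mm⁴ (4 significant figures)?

Split into non-overlapping primitives; take the origin at the lower-left of the bounding box.
Bottom flange: 230 × 12, A = 2 760 mm², y = 6 mm, Ī = 33 120 mm⁴.
Web: 10 × 310, A = 3 100 mm², y = 167 mm, Ī = 24 825 833 mm⁴.
Top flange: 230 × 12, A = 2 760 mm², y = 328 mm, Ī = 33 120 mm⁴.
Transfer each piece to the bottom edge using Ī + A·d² with d = y − 0:
  bottom flange: d = 6 mm → contributes +132 480 mm⁴
  web: d = 167 mm → contributes +111 281 733 mm⁴
  top flange: d = 328 mm → contributes +296 964 960 mm⁴
Total I = 408 379 173 mm⁴.

I_base ≈ 4.084 × 10⁸ mm⁴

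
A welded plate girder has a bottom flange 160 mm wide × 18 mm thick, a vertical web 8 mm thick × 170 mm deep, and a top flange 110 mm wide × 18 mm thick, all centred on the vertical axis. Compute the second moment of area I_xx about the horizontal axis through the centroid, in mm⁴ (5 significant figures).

Split into non-overlapping primitives; take the origin at the lower-left of the bounding box.
Bottom plate: 160 × 18, A = 2 880 mm², y = 9 mm, Ī = 77 760 mm⁴.
Web plate: 8 × 170, A = 1 360 mm², y = 103 mm, Ī = 3 275 333 mm⁴.
Top plate: 110 × 18, A = 1 980 mm², y = 197 mm, Ī = 53 460 mm⁴.
Centroid: ȳ = ΣA·y / ΣA = 89.39871 mm.
Transfer each piece to the horizontal axis through the centroid using Ī + A·d² with d = y − 89.39871:
  bottom plate: d = -80.39871 mm → contributes +18 693 945 mm⁴
  web plate: d = 13.60129 mm → contributes +3 526 927 mm⁴
  top plate: d = 107.6013 mm → contributes +22 977 973 mm⁴
Total I = 45 198 845 mm⁴.

I_xx ≈ 4.5199 × 10⁷ mm⁴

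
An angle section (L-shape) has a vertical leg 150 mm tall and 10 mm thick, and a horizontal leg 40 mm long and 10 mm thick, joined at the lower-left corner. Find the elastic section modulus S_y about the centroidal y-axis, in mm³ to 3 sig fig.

S_y ≈ 4260 mm³

Break the section into simple shapes (no overlaps), measuring from the bottom-left corner of the bounding box.
Vertical leg: 10 × 150, A = 1 500 mm², x = 5 mm, Ī = 12 500 mm⁴.
Horizontal leg (remainder): 30 × 10, A = 300 mm², x = 25 mm, Ī = 22 500 mm⁴.
Centroid: x̄ = ΣA·x / ΣA = 8.3333 mm.
Transfer each piece to the centroidal y-axis using Ī + A·d² with d = x − 8.3333:
  vertical leg: d = -3.3333 mm → contributes +29 167 mm⁴
  horizontal leg (remainder): d = 16.667 mm → contributes +105 833 mm⁴
Total I = 135 000 mm⁴.
Extreme fibre distance c = 31.667 mm; S = I/c = 4263.2 mm³.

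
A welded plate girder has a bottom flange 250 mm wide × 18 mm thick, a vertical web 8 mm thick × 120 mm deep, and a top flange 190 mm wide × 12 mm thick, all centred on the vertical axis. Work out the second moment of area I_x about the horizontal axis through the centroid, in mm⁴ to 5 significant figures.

I_x ≈ 2.9349 × 10⁷ mm⁴

Split into non-overlapping primitives; take the origin at the lower-left of the bounding box.
Bottom plate: 250 × 18, A = 4 500 mm², y = 9 mm, Ī = 121 500 mm⁴.
Web plate: 8 × 120, A = 960 mm², y = 78 mm, Ī = 1 152 000 mm⁴.
Top plate: 190 × 12, A = 2 280 mm², y = 144 mm, Ī = 27 360 mm⁴.
Centroid: ȳ = ΣA·y / ΣA = 57.32558 mm.
Transfer each piece to the horizontal axis through the centroid using Ī + A·d² with d = y − 57.32558:
  bottom plate: d = -48.32558 mm → contributes +10 630 628 mm⁴
  web plate: d = 20.67442 mm → contributes +1 562 334 mm⁴
  top plate: d = 86.67442 mm → contributes +17 155 757 mm⁴
Total I = 29 348 720 mm⁴.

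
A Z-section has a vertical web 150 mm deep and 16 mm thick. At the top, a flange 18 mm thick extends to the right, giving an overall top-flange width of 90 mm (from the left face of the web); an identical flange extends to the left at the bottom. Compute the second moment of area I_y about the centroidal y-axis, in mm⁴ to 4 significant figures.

Split into non-overlapping primitives; take the origin at the lower-left of the bounding box.
Web: 16 × 150, A = 2 400 mm², x = 82 mm, Ī = 51 200 mm⁴.
Top flange (beyond web): 74 × 18, A = 1 332 mm², x = 127 mm, Ī = 607 836 mm⁴.
Bottom flange (beyond web): 74 × 18, A = 1 332 mm², x = 37 mm, Ī = 607 836 mm⁴.
Centroid: x̄ = ΣA·x / ΣA = 82 mm.
Transfer each piece to the centroidal y-axis using Ī + A·d² with d = x − 82:
  web: d = 0 mm → contributes +51 200 mm⁴
  top flange (beyond web): d = 45 mm → contributes +3 305 136 mm⁴
  bottom flange (beyond web): d = -45 mm → contributes +3 305 136 mm⁴
Total I = 6 661 472 mm⁴.

I_y ≈ 6.661 × 10⁶ mm⁴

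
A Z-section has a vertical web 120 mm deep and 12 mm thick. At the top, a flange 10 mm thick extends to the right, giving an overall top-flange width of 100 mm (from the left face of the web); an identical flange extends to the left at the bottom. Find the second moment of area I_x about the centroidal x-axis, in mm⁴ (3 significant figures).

I_x ≈ 7.07 × 10⁶ mm⁴

Break the section into simple shapes (no overlaps), measuring from the bottom-left corner of the bounding box.
Web: 12 × 120, A = 1 440 mm², y = 60 mm, Ī = 1 728 000 mm⁴.
Top flange (beyond web): 88 × 10, A = 880 mm², y = 115 mm, Ī = 7333.3 mm⁴.
Bottom flange (beyond web): 88 × 10, A = 880 mm², y = 5 mm, Ī = 7333.3 mm⁴.
Centroid: ȳ = ΣA·y / ΣA = 60 mm.
Transfer each piece to the centroidal x-axis using Ī + A·d² with d = y − 60:
  web: d = 0 mm → contributes +1 728 000 mm⁴
  top flange (beyond web): d = 55 mm → contributes +2 669 333 mm⁴
  bottom flange (beyond web): d = -55 mm → contributes +2 669 333 mm⁴
Total I = 7 066 667 mm⁴.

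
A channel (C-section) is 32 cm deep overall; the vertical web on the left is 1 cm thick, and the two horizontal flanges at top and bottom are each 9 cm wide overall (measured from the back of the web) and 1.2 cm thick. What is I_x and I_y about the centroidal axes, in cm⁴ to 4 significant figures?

Decompose the section into non-overlapping parts with the origin at the bottom-left of its bounding rectangle.
Web: 1 × 32, A = 32 cm², y = 16 cm, Ī = 2730.67 cm⁴.
Top flange (beyond web): 8 × 1.2, A = 9.6 cm², y = 31.4 cm, Ī = 1.152 cm⁴.
Bottom flange (beyond web): 8 × 1.2, A = 9.6 cm², y = 0.6 cm, Ī = 1.152 cm⁴.
By symmetry the centroid is at mid-height, ȳ = 16 cm.
Transfer each piece to the centroidal x-axis using Ī + A·d² with d = y − 16:
  web: d = 0 cm → contributes +2730.67 cm⁴
  top flange (beyond web): d = 15.4 cm → contributes +2277.89 cm⁴
  bottom flange (beyond web): d = -15.4 cm → contributes +2277.89 cm⁴
Total I = 7286.44 cm⁴.
For the y-axis: x̄ = 2.1875 cm.
Repeating about the centroidal y-axis gives I_y = 348.067 cm⁴.

I_x ≈ 7286 cm⁴, I_y ≈ 348.1 cm⁴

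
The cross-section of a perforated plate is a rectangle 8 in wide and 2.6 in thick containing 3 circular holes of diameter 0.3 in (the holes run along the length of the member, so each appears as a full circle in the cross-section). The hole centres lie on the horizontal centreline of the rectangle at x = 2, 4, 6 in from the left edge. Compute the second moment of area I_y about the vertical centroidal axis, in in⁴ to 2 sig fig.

Break the section into simple shapes (no overlaps), measuring from the bottom-left corner of the bounding box.
Plate: 8 × 2.6, A = 20.8 in², x = 4 in, Ī = 110.9 in⁴.
Hole 1 (subtracted): ⌀0.3, A = 0.07069 in², x = 2 in, Ī = 0.0003976 in⁴.
Hole 2 (subtracted): ⌀0.3, A = 0.07069 in², x = 4 in, Ī = 0.0003976 in⁴.
Hole 3 (subtracted): ⌀0.3, A = 0.07069 in², x = 6 in, Ī = 0.0003976 in⁴.
By symmetry the centroid is at mid-width, x̄ = 4 in.
Transfer each piece to the vertical centroidal axis using Ī + A·d² with d = x − 4:
  plate: d = 0 in → contributes +110.9 in⁴
  hole 1: d = -2 in → contributes −0.2831 in⁴
  hole 2: d = 0 in → contributes −0.0003976 in⁴
  hole 3: d = 2 in → contributes −0.2831 in⁴
Total I = 110.4 in⁴.

I_y ≈ 110 in⁴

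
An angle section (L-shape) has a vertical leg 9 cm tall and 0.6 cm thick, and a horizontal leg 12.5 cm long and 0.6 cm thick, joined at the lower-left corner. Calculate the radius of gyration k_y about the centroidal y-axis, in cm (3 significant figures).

Treat the section as a set of non-overlapping primitives; coordinates are from the bounding-box lower-left.
Vertical leg: 0.6 × 9, A = 5.4 cm², x = 0.3 cm, Ī = 0.162 cm⁴.
Horizontal leg (remainder): 11.9 × 0.6, A = 7.14 cm², x = 6.55 cm, Ī = 84.258 cm⁴.
Centroid: x̄ = ΣA·x / ΣA = 3.8586 cm.
Transfer each piece to the centroidal y-axis using Ī + A·d² with d = x − 3.8586:
  vertical leg: d = -3.5586 cm → contributes +68.546 cm⁴
  horizontal leg (remainder): d = 2.6914 cm → contributes +135.98 cm⁴
Total I = 204.52 cm⁴.
Radius of gyration: k = √(I/A) = √(204.52 / 12.54) = 4.0385 cm.

k_y ≈ 4.04 cm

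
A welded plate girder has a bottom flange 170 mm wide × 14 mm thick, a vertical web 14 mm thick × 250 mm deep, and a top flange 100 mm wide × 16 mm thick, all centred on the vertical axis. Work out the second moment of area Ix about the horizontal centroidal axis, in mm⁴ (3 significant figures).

Break the section into simple shapes (no overlaps), measuring from the bottom-left corner of the bounding box.
Bottom plate: 170 × 14, A = 2 380 mm², y = 7 mm, Ī = 38 873 mm⁴.
Web plate: 14 × 250, A = 3 500 mm², y = 139 mm, Ī = 18 229 167 mm⁴.
Top plate: 100 × 16, A = 1 600 mm², y = 272 mm, Ī = 34 133 mm⁴.
Centroid: ȳ = ΣA·y / ΣA = 125.45 mm.
Transfer each piece to the horizontal centroidal axis using Ī + A·d² with d = y − 125.45:
  bottom plate: d = -118.45 mm → contributes +33 430 779 mm⁴
  web plate: d = 13.551 mm → contributes +18 871 852 mm⁴
  top plate: d = 146.55 mm → contributes +34 397 554 mm⁴
Total I = 86 700 184 mm⁴.

Ix ≈ 8.67 × 10⁷ mm⁴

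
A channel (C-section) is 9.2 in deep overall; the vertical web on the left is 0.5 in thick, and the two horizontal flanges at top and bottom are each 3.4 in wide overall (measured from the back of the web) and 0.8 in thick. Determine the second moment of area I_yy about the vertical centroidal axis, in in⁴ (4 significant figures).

I_yy ≈ 10.02 in⁴

Break the section into simple shapes (no overlaps), measuring from the bottom-left corner of the bounding box.
Web: 0.5 × 9.2, A = 4.6 in², x = 0.25 in, Ī = 0.0958333 in⁴.
Top flange (beyond web): 2.9 × 0.8, A = 2.32 in², x = 1.95 in, Ī = 1.62593 in⁴.
Bottom flange (beyond web): 2.9 × 0.8, A = 2.32 in², x = 1.95 in, Ī = 1.62593 in⁴.
Centroid: x̄ = ΣA·x / ΣA = 1.10368 in.
Transfer each piece to the vertical centroidal axis using Ī + A·d² with d = x − 1.10368:
  web: d = -0.85368 in → contributes +3.44817 in⁴
  top flange (beyond web): d = 0.84632 in → contributes +3.28765 in⁴
  bottom flange (beyond web): d = 0.84632 in → contributes +3.28765 in⁴
Total I = 10.0235 in⁴.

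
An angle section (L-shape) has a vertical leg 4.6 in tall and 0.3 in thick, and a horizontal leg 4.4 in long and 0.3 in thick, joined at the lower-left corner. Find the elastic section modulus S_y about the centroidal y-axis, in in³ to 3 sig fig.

S_y ≈ 1.52 in³

Split into non-overlapping primitives; take the origin at the lower-left of the bounding box.
Vertical leg: 0.3 × 4.6, A = 1.38 in², x = 0.15 in, Ī = 0.01035 in⁴.
Horizontal leg (remainder): 4.1 × 0.3, A = 1.23 in², x = 2.35 in, Ī = 1.723 in⁴.
Centroid: x̄ = ΣA·x / ΣA = 1.1868 in.
Transfer each piece to the centroidal y-axis using Ī + A·d² with d = x − 1.1868:
  vertical leg: d = -1.0368 in → contributes +1.4937 in⁴
  horizontal leg (remainder): d = 1.1632 in → contributes +3.3873 in⁴
Total I = 4.881 in⁴.
Extreme fibre distance c = 3.2132 in; S = I/c = 1.5191 in³.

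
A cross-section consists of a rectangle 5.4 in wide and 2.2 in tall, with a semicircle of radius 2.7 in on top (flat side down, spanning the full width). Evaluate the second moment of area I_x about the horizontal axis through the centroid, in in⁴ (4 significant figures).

I_x ≈ 40.04 in⁴

Break the section into simple shapes (no overlaps), measuring from the bottom-left corner of the bounding box.
Rectangular body: 5.4 × 2.2, A = 11.88 in², y = 1.1 in, Ī = 4.7916 in⁴.
Semicircular cap: semicircle r = 2.7, A = 11.4511 in², y = 3.34592 in, Ī = 5.83293 in⁴.
Centroid: ȳ = ΣA·y / ΣA = 2.20231 in.
Transfer each piece to the horizontal axis through the centroid using Ī + A·d² with d = y − 2.20231:
  rectangular body: d = -1.10231 in → contributes +19.227 in⁴
  semicircular cap: d = 1.1436 in → contributes +20.809 in⁴
Total I = 40.0359 in⁴.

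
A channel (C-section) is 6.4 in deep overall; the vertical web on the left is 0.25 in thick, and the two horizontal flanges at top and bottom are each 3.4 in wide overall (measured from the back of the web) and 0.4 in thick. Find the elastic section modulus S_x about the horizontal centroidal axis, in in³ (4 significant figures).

S_x ≈ 8.805 in³

Break the section into simple shapes (no overlaps), measuring from the bottom-left corner of the bounding box.
Web: 0.25 × 6.4, A = 1.6 in², y = 3.2 in, Ī = 5.46133 in⁴.
Top flange (beyond web): 3.15 × 0.4, A = 1.26 in², y = 6.2 in, Ī = 0.0168 in⁴.
Bottom flange (beyond web): 3.15 × 0.4, A = 1.26 in², y = 0.2 in, Ī = 0.0168 in⁴.
By symmetry the centroid is at mid-height, ȳ = 3.2 in.
Transfer each piece to the horizontal centroidal axis using Ī + A·d² with d = y − 3.2:
  web: d = 0 in → contributes +5.46133 in⁴
  top flange (beyond web): d = 3 in → contributes +11.3568 in⁴
  bottom flange (beyond web): d = -3 in → contributes +11.3568 in⁴
Total I = 28.1749 in⁴.
Extreme fibre distance c = 3.2 in; S = I/c = 8.80467 in³.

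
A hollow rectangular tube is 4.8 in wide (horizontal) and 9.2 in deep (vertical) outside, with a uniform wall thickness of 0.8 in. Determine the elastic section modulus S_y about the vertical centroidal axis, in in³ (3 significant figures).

Treat the section as a set of non-overlapping primitives; coordinates are from the bounding-box lower-left.
Outer rectangle: 4.8 × 9.2, A = 44.16 in², x = 2.4 in, Ī = 84.787 in⁴.
Inner void (subtracted): 3.2 × 7.6, A = 24.32 in², x = 2.4 in, Ī = 20.753 in⁴.
By symmetry the centroid is at mid-width, x̄ = 2.4 in.
All pieces are centred on the vertical centroidal axis, so I = ΣĪ (holes subtracted) = 64.034 in⁴.
Extreme fibre distance c = 2.4 in; S = I/c = 26.681 in³.

S_y ≈ 26.7 in³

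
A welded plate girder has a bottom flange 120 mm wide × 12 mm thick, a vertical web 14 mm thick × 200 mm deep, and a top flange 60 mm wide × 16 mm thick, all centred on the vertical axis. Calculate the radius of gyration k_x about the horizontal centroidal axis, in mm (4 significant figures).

Split into non-overlapping primitives; take the origin at the lower-left of the bounding box.
Bottom plate: 120 × 12, A = 1 440 mm², y = 6 mm, Ī = 17 280 mm⁴.
Web plate: 14 × 200, A = 2 800 mm², y = 112 mm, Ī = 9 333 333 mm⁴.
Top plate: 60 × 16, A = 960 mm², y = 220 mm, Ī = 20 480 mm⁴.
Centroid: ȳ = ΣA·y / ΣA = 102.585 mm.
Transfer each piece to the horizontal centroidal axis using Ī + A·d² with d = y − 102.585:
  bottom plate: d = -96.5846 mm → contributes +13 450 447 mm⁴
  web plate: d = 9.41538 mm → contributes +9 581 552 mm⁴
  top plate: d = 117.415 mm → contributes +13 255 398 mm⁴
Total I = 36 287 396 mm⁴.
Radius of gyration: k = √(I/A) = √(36 287 396 / 5 200) = 83.5365 mm.

k_x ≈ 83.54 mm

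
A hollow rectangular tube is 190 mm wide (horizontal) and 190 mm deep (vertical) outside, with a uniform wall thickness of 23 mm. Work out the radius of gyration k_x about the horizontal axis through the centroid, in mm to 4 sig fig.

Break the section into simple shapes (no overlaps), measuring from the bottom-left corner of the bounding box.
Outer rectangle: 190 × 190, A = 36 100 mm², y = 95 mm, Ī = 108 600 833 mm⁴.
Inner void (subtracted): 144 × 144, A = 20 736 mm², y = 95 mm, Ī = 35 831 808 mm⁴.
By symmetry the centroid is at mid-height, ȳ = 95 mm.
All pieces are centred on the horizontal axis through the centroid, so I = ΣĪ (holes subtracted) = 72 769 025 mm⁴.
Radius of gyration: k = √(I/A) = √(72 769 025 / 15 364) = 68.821 mm.

k_x ≈ 68.82 mm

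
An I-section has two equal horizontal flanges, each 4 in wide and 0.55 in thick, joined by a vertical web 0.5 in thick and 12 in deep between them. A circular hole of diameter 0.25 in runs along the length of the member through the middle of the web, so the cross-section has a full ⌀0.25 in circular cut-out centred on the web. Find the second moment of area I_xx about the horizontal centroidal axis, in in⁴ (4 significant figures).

I_xx ≈ 245.4 in⁴

Split into non-overlapping primitives; take the origin at the lower-left of the bounding box.
Bottom flange: 4 × 0.55, A = 2.2 in², y = 0.275 in, Ī = 0.0554583 in⁴.
Web: 0.5 × 12, A = 6 in², y = 6.55 in, Ī = 72 in⁴.
Top flange: 4 × 0.55, A = 2.2 in², y = 12.825 in, Ī = 0.0554583 in⁴.
Hole (subtracted): ⌀0.25, A = 0.0490874 in², y = 6.55 in, Ī = 0.000191748 in⁴.
By symmetry the centroid is at mid-height, ȳ = 6.55 in.
Transfer each piece to the horizontal centroidal axis using Ī + A·d² with d = y − 6.55:
  bottom flange: d = -6.275 in → contributes +86.6818 in⁴
  web: d = 0 in → contributes +72 in⁴
  top flange: d = 6.275 in → contributes +86.6818 in⁴
  hole: d = 0 in → contributes −0.000191748 in⁴
Total I = 245.363 in⁴.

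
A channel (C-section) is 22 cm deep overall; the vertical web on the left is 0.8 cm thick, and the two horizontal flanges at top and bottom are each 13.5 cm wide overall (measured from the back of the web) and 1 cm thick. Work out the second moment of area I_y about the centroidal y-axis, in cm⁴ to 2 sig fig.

Treat the section as a set of non-overlapping primitives; coordinates are from the bounding-box lower-left.
Web: 0.8 × 22, A = 17.6 cm², x = 0.4 cm, Ī = 0.9387 cm⁴.
Top flange (beyond web): 12.7 × 1, A = 12.7 cm², x = 7.15 cm, Ī = 170.7 cm⁴.
Bottom flange (beyond web): 12.7 × 1, A = 12.7 cm², x = 7.15 cm, Ī = 170.7 cm⁴.
Centroid: x̄ = ΣA·x / ΣA = 4.387 cm.
Transfer each piece to the centroidal y-axis using Ī + A·d² with d = x − 4.387:
  web: d = -3.987 cm → contributes +280.7 cm⁴
  top flange (beyond web): d = 2.763 cm → contributes +267.6 cm⁴
  bottom flange (beyond web): d = 2.763 cm → contributes +267.6 cm⁴
Total I = 816 cm⁴.

I_y ≈ 820 cm⁴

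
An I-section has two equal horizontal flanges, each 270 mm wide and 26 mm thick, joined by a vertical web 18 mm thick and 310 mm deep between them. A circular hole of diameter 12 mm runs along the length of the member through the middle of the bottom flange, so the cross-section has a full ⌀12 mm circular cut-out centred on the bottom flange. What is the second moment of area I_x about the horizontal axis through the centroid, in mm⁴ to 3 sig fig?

I_x ≈ 4.39 × 10⁸ mm⁴

Split into non-overlapping primitives; take the origin at the lower-left of the bounding box.
Bottom flange: 270 × 26, A = 7 020 mm², y = 13 mm, Ī = 395 460 mm⁴.
Web: 18 × 310, A = 5 580 mm², y = 181 mm, Ī = 44 686 500 mm⁴.
Top flange: 270 × 26, A = 7 020 mm², y = 349 mm, Ī = 395 460 mm⁴.
Hole (subtracted): ⌀12, A = 113.1 mm², y = 13 mm, Ī = 1017.9 mm⁴.
Centroid: ȳ = ΣA·y / ΣA = 181.97 mm.
Transfer each piece to the horizontal axis through the centroid using Ī + A·d² with d = y − 181.97:
  bottom flange: d = -168.97 mm → contributes +200 832 070 mm⁴
  web: d = -0.97403 mm → contributes +44 691 794 mm⁴
  top flange: d = 167.03 mm → contributes +196 237 131 mm⁴
  hole: d = -168.97 mm → contributes −3 230 198 mm⁴
Total I = 438 530 796 mm⁴.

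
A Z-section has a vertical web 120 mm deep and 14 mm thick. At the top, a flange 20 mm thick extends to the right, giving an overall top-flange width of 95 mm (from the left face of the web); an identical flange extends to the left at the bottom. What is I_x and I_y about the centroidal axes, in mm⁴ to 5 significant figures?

Decompose the section into non-overlapping parts with the origin at the bottom-left of its bounding rectangle.
Web: 14 × 120, A = 1 680 mm², y = 60 mm, Ī = 2 016 000 mm⁴.
Top flange (beyond web): 81 × 20, A = 1 620 mm², y = 110 mm, Ī = 54 000 mm⁴.
Bottom flange (beyond web): 81 × 20, A = 1 620 mm², y = 10 mm, Ī = 54 000 mm⁴.
Centroid: ȳ = ΣA·y / ΣA = 60 mm.
Transfer each piece to the centroidal x-axis using Ī + A·d² with d = y − 60:
  web: d = 0 mm → contributes +2 016 000 mm⁴
  top flange (beyond web): d = 50 mm → contributes +4 104 000 mm⁴
  bottom flange (beyond web): d = -50 mm → contributes +4 104 000 mm⁴
Total I = 10 224 000 mm⁴.
For the y-axis: x̄ = 88 mm.
Repeating about the centroidal y-axis gives I_y = 9 109 160 mm⁴.

I_x ≈ 1.0224 × 10⁷ mm⁴, I_y ≈ 9.1092 × 10⁶ mm⁴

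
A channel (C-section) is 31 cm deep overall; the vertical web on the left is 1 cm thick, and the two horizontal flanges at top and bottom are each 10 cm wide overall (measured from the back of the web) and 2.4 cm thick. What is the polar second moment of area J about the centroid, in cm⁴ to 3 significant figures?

J ≈ 1.21 × 10⁴ cm⁴

Split into non-overlapping primitives; take the origin at the lower-left of the bounding box.
Web: 1 × 31, A = 31 cm², y = 15.5 cm, Ī = 2482.6 cm⁴.
Top flange (beyond web): 9 × 2.4, A = 21.6 cm², y = 29.8 cm, Ī = 10.368 cm⁴.
Bottom flange (beyond web): 9 × 2.4, A = 21.6 cm², y = 1.2 cm, Ī = 10.368 cm⁴.
By symmetry the centroid is at mid-height, ȳ = 15.5 cm.
Transfer each piece to the centroidal x-axis using Ī + A·d² with d = y − 15.5:
  web: d = 0 cm → contributes +2482.6 cm⁴
  top flange (beyond web): d = 14.3 cm → contributes +4427.4 cm⁴
  bottom flange (beyond web): d = -14.3 cm → contributes +4427.4 cm⁴
Total I = 11 337 cm⁴.
For the y-axis: x̄ = 3.4111 cm.
Repeating about the centroidal y-axis gives I_y = 745.4 cm⁴.
Polar second moment: J = I_x + I_y = 12 083 cm⁴.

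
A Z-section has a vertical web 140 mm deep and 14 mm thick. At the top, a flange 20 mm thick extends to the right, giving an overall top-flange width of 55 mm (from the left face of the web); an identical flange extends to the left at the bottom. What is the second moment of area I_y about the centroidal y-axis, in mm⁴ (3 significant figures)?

I_y ≈ 1.50 × 10⁶ mm⁴

Treat the section as a set of non-overlapping primitives; coordinates are from the bounding-box lower-left.
Web: 14 × 140, A = 1 960 mm², x = 48 mm, Ī = 32 013 mm⁴.
Top flange (beyond web): 41 × 20, A = 820 mm², x = 75.5 mm, Ī = 114 868 mm⁴.
Bottom flange (beyond web): 41 × 20, A = 820 mm², x = 20.5 mm, Ī = 114 868 mm⁴.
Centroid: x̄ = ΣA·x / ΣA = 48 mm.
Transfer each piece to the centroidal y-axis using Ī + A·d² with d = x − 48:
  web: d = 0 mm → contributes +32 013 mm⁴
  top flange (beyond web): d = 27.5 mm → contributes +734 993 mm⁴
  bottom flange (beyond web): d = -27.5 mm → contributes +734 993 mm⁴
Total I = 1 502 000 mm⁴.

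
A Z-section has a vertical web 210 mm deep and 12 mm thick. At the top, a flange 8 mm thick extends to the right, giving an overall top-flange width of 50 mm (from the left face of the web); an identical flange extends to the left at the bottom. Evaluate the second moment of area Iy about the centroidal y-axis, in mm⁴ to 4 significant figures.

Iy ≈ 4.834 × 10⁵ mm⁴

Decompose the section into non-overlapping parts with the origin at the bottom-left of its bounding rectangle.
Web: 12 × 210, A = 2 520 mm², x = 44 mm, Ī = 30 240 mm⁴.
Top flange (beyond web): 38 × 8, A = 304 mm², x = 69 mm, Ī = 36581.3 mm⁴.
Bottom flange (beyond web): 38 × 8, A = 304 mm², x = 19 mm, Ī = 36581.3 mm⁴.
Centroid: x̄ = ΣA·x / ΣA = 44 mm.
Transfer each piece to the centroidal y-axis using Ī + A·d² with d = x − 44:
  web: d = 0 mm → contributes +30 240 mm⁴
  top flange (beyond web): d = 25 mm → contributes +226 581 mm⁴
  bottom flange (beyond web): d = -25 mm → contributes +226 581 mm⁴
Total I = 483 403 mm⁴.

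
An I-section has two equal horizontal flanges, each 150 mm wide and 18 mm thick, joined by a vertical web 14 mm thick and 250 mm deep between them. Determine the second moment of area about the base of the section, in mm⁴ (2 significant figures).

Decompose the section into non-overlapping parts with the origin at the bottom-left of its bounding rectangle.
Bottom flange: 150 × 18, A = 2 700 mm², y = 9 mm, Ī = 72 900 mm⁴.
Web: 14 × 250, A = 3 500 mm², y = 143 mm, Ī = 18 229 167 mm⁴.
Top flange: 150 × 18, A = 2 700 mm², y = 277 mm, Ī = 72 900 mm⁴.
Transfer each piece to the bottom edge using Ī + A·d² with d = y − 0:
  bottom flange: d = 9 mm → contributes +291 600 mm⁴
  web: d = 143 mm → contributes +89 800 667 mm⁴
  top flange: d = 277 mm → contributes +207 241 200 mm⁴
Total I = 297 333 467 mm⁴.

I_base ≈ 3.0 × 10⁸ mm⁴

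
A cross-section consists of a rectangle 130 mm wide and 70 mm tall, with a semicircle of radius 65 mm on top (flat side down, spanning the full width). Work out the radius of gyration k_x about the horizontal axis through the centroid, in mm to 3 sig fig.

Break the section into simple shapes (no overlaps), measuring from the bottom-left corner of the bounding box.
Rectangular body: 130 × 70, A = 9 100 mm², y = 35 mm, Ī = 3 715 833 mm⁴.
Semicircular cap: semicircle r = 65, A = 6636.6 mm², y = 97.587 mm, Ī = 1 959 230 mm⁴.
Centroid: ȳ = ΣA·y / ΣA = 61.395 mm.
Transfer each piece to the horizontal axis through the centroid using Ī + A·d² with d = y − 61.395:
  rectangular body: d = -26.395 mm → contributes +10 055 673 mm⁴
  semicircular cap: d = 36.192 mm → contributes +10 652 298 mm⁴
Total I = 20 707 970 mm⁴.
Radius of gyration: k = √(I/A) = √(20 707 970 / 15 737) = 36.275 mm.

k_x ≈ 36.3 mm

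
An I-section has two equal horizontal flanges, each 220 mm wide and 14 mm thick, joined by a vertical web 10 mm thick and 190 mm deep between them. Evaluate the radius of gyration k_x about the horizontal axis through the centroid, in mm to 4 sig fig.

k_x ≈ 93.13 mm

Decompose the section into non-overlapping parts with the origin at the bottom-left of its bounding rectangle.
Bottom flange: 220 × 14, A = 3 080 mm², y = 7 mm, Ī = 50306.7 mm⁴.
Web: 10 × 190, A = 1 900 mm², y = 109 mm, Ī = 5 715 833 mm⁴.
Top flange: 220 × 14, A = 3 080 mm², y = 211 mm, Ī = 50306.7 mm⁴.
By symmetry the centroid is at mid-height, ȳ = 109 mm.
Transfer each piece to the horizontal axis through the centroid using Ī + A·d² with d = y − 109:
  bottom flange: d = -102 mm → contributes +32 094 627 mm⁴
  web: d = 0 mm → contributes +5 715 833 mm⁴
  top flange: d = 102 mm → contributes +32 094 627 mm⁴
Total I = 69 905 087 mm⁴.
Radius of gyration: k = √(I/A) = √(69 905 087 / 8 060) = 93.1294 mm.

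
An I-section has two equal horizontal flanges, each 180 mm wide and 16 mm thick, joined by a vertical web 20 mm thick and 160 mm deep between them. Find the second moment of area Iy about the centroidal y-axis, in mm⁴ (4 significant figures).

Iy ≈ 1.566 × 10⁷ mm⁴

Break the section into simple shapes (no overlaps), measuring from the bottom-left corner of the bounding box.
Bottom flange: 180 × 16, A = 2 880 mm², x = 90 mm, Ī = 7 776 000 mm⁴.
Web: 20 × 160, A = 3 200 mm², x = 90 mm, Ī = 106 667 mm⁴.
Top flange: 180 × 16, A = 2 880 mm², x = 90 mm, Ī = 7 776 000 mm⁴.
By symmetry the centroid is at mid-width, x̄ = 90 mm.
All pieces are centred on the centroidal y-axis, so I = ΣĪ = 15 658 667 mm⁴.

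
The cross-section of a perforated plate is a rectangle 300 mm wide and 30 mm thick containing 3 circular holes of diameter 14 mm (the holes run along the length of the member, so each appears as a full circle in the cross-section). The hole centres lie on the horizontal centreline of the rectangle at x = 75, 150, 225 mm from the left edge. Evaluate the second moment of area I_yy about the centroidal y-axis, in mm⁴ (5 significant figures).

I_yy ≈ 6.5763 × 10⁷ mm⁴

Split into non-overlapping primitives; take the origin at the lower-left of the bounding box.
Plate: 300 × 30, A = 9 000 mm², x = 150 mm, Ī = 67 500 000 mm⁴.
Hole 1 (subtracted): ⌀14, A = 153.938 mm², x = 75 mm, Ī = 1885.741 mm⁴.
Hole 2 (subtracted): ⌀14, A = 153.938 mm², x = 150 mm, Ī = 1885.741 mm⁴.
Hole 3 (subtracted): ⌀14, A = 153.938 mm², x = 225 mm, Ī = 1885.741 mm⁴.
By symmetry the centroid is at mid-width, x̄ = 150 mm.
Transfer each piece to the centroidal y-axis using Ī + A·d² with d = x − 150:
  plate: d = 0 mm → contributes +67 500 000 mm⁴
  hole 1: d = -75 mm → contributes −867787.2 mm⁴
  hole 2: d = 0 mm → contributes −1885.741 mm⁴
  hole 3: d = 75 mm → contributes −867787.2 mm⁴
Total I = 65 762 540 mm⁴.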